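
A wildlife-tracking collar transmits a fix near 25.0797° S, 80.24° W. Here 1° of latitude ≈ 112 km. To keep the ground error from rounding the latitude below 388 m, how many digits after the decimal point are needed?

One degree of latitude covers 112000 m.
N decimal places → at most half a unit in the last place, 0.5 × 10⁻ᴺ° = 112000/2 × 10⁻ᴺ m.
Need 0.5 × 112000 × 10⁻ᴺ ≤ 388 → 10⁻ᴺ ≤ 6.929e-03, so N ≥ 2.16.
N = 2 would give 560 m (too coarse); N = 3 gives 56 m ≤ 388 m.

3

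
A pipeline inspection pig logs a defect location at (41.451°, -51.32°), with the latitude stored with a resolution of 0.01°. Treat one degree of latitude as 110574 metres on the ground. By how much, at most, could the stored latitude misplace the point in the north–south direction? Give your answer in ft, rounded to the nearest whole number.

With a 0.01° grid the true value lies within half a step, ±0.01°/2 = ±0.005°, of the stored one.
North–south distance: 0.005° × 110574 m/° = 552.87 m.
Converting: 552.87 m × 3.2808 ft/m ≈ 1813.9 ft.

1814 ft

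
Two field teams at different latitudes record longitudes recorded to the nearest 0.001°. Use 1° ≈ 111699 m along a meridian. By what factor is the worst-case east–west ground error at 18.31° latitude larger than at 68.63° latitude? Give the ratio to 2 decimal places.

2.61

Rounding to 3 decimal places leaves the longitude within ±0.0005° of the true value.
At 18.31°: 0.0005° × 111699 × cos 18.31° = 0.0005 × 111699 × 0.9494 ≈ 53.022 m.
At 68.63°: 0.0005° × 111699 × cos 68.63° = 0.0005 × 111699 × 0.3644 ≈ 20.351 m.
The ratio reduces to cos 18.31° / cos 68.63° = 0.9494/0.3644 ≈ 2.6054.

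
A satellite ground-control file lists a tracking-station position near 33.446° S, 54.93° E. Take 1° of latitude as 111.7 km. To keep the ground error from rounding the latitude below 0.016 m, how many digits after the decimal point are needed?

7 decimal places

One degree of latitude covers 111700 m.
N decimal places → at most half a unit in the last place, 0.5 × 10⁻ᴺ° = 111700/2 × 10⁻ᴺ m.
Setting 55850 × 10⁻ᴺ ≤ 0.016 gives 10ᴺ ≥ 3.491e+06, i.e. N ≥ 6.54.
So 7 decimal places suffice (0.00558 m); 6 would allow up to 0.0558 m.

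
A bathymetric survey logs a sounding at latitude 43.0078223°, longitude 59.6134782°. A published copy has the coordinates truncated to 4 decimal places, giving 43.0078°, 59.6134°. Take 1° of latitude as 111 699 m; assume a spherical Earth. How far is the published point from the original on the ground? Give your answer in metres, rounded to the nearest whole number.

7 metres

Δlat = 43.0078223 − 43.0078 = +0.0000223°; Δlon = 59.6134782 − 59.6134 = +0.0000782°.
N–S: 0.0000223° × 111699 m/° = 2.49089 m.
E–W at 43.0078°: 0.0000782° × 111699 × cos 43.0078° = 0.0000782 × 111699 × 0.7313 ≈ 6.38746 m.
Hypotenuse of the two orthogonal shifts: √(2.49089² + 6.38746²) = 6.85596 m.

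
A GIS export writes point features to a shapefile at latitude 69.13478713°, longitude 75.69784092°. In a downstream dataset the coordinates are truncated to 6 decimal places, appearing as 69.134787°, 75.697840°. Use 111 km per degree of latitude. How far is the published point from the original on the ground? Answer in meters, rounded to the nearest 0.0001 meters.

Δlat = 69.13478713 − 69.134787 = +0.00000013°; Δlon = 75.69784092 − 75.697840 = +0.00000092°.
N–S: 0.00000013° × 111000 m/° = 0.01443 m.
East–west at this latitude: 0.00000092° × 111000 × cos 69.1348° ≈ 0.00000092 × 39535 = 0.0363722 m.
Distance: √(0.01443² + 0.0363722²) ≈ 0.03913 m.

0.0391 meters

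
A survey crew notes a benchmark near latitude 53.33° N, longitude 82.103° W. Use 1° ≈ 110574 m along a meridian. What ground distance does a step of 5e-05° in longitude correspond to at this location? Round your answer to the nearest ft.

At 53.33° a degree of longitude is 110574 × cos 53.33° ≈ 66035.4 m, so 5e-05° corresponds to 3.30177 m.
Converting: 3.30177 m × 3.2808 ft/m ≈ 10.833 ft.

11 ft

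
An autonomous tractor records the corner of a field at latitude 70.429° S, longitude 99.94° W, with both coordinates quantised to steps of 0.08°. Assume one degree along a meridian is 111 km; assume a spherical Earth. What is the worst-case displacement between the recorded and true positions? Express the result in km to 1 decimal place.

With a 0.08° grid the true value lies within half a step, ±0.08°/2 = ±0.04°, of the stored one.
Latitude error → 0.04 × 111000 = 4440 m along the meridian.
E–W at 70.429°: 0.04° × 111000 × cos 70.429° = 0.04 × 111000 × 0.3350 ≈ 1487.29 m.
The two errors are perpendicular, so the maximum displacement is √(4440² + 1487.29²) ≈ 4682.48 m.
That is 4682.48 m = 4.6825 km.

4.7 km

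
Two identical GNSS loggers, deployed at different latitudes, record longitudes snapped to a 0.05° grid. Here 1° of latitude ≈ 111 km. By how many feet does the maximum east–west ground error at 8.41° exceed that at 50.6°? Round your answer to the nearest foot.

With a 0.05° grid the true value lies within half a step, ±0.05°/2 = ±0.025°, of the stored one.
At 8.41°: 0.025° × 111000 × cos 8.41° = 0.025 × 111000 × 0.9892 ≈ 2745.2 m.
At 50.6°: 0.025° × 111000 × cos 50.6° = 0.025 × 111000 × 0.6347 ≈ 1761.4 m.
Difference: 2745.2 − 1761.4 = 983.78 m.
In feet: 983.783 m ÷ 0.3048 ≈ 3227.6 ft.

3228 feet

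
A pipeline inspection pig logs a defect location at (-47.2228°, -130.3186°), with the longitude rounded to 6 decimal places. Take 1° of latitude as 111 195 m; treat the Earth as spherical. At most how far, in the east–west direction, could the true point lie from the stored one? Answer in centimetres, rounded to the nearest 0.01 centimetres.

Rounding to 6 decimal places leaves the longitude within ±5e-07° of the true value.
At latitude 47.2228° a degree of longitude spans 111195 m × cos 47.2228° = 111195 × 0.6791 ≈ 75518 m.
So at most 5e-07° × 75518 ≈ 0.037759 m east–west.
That is 0.037759 m = 3.7759 cm.

3.78 centimetres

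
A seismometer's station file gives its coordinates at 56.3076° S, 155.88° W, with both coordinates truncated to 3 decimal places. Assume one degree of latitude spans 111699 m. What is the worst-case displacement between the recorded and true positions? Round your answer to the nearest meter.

Truncating at 3 decimal places can drop up to a full unit in the last place, so each coordinate may be off by as much as 0.001°.
N–S: 0.001° × 111699 m/° = 111.699 m.
Longitude error → 0.001 × 111699 × cos 56.3076° = 0.001 × 111699 × 0.5547 ≈ 61.9632 m.
The two errors are perpendicular, so the maximum displacement is √(111.699² + 61.9632²) ≈ 127.735 m.

128 meters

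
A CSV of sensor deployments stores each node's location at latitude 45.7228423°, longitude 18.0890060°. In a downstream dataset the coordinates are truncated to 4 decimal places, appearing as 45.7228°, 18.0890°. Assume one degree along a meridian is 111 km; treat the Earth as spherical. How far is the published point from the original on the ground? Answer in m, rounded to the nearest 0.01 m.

4.72 m

The latitude changed by +0.0000423° and the longitude by +0.0000060°.
N–S: 0.0000423° × 111000 m/° = 4.6953 m.
E–W at 45.7228°: 0.0000060° × 111000 × cos 45.7228° = 0.0000060 × 111000 × 0.6981 ≈ 0.464955 m.
Hypotenuse of the two orthogonal shifts: √(4.6953² + 0.464955²) = 4.71827 m.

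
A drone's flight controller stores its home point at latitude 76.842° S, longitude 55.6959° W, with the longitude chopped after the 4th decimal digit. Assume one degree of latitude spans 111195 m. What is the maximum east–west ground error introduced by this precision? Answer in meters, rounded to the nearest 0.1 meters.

Truncating at 4 decimal places can drop up to a full unit in the last place, so the longitude may be off by as much as 0.0001°.
At latitude 76.842° a degree of longitude spans 111195 m × cos 76.842° = 111195 × 0.2276 ≈ 25312.1 m.
East–west error: 0.0001° × 25312.1 m/° ≈ 2.53121 m.

2.5 meters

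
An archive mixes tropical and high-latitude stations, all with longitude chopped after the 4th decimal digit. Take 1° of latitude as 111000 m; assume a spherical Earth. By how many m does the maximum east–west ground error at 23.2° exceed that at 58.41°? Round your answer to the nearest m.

4 m

Truncating at 4 decimal places can drop up to a full unit in the last place, so the longitude may be off by as much as 0.0001°.
Error at 23.2° = 0.0001° × 111000 × cos 23.2° ≈ 11.1 × 0.9191 = 10.202 m.
Error at 58.41° = 0.0001° × 111000 × cos 58.41° ≈ 11.1 × 0.5238 = 5.8146 m.
So the lower-latitude error exceeds the higher by 10.202 − 5.8146 = 4.3878 m.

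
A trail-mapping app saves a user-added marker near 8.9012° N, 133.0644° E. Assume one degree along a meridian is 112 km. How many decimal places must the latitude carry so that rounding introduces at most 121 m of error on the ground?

3 decimal places

One degree of latitude covers 112000 m.
Rounding to N decimal places gives at most 0.5 × 10⁻ᴺ degrees of error, i.e. 0.5 × 10⁻ᴺ × 112000 m.
Need 0.5 × 112000 × 10⁻ᴺ ≤ 121 → 10⁻ᴺ ≤ 2.161e-03, so N ≥ 2.67.
N = 2 would give 560 m (too coarse); N = 3 gives 56 m ≤ 121 m.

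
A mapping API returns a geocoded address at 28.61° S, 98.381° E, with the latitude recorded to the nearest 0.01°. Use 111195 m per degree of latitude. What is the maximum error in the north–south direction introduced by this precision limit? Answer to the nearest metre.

Rounding to 2 decimal places leaves the latitude within ±0.005° of the true value.
So the N–S error is at most 0.005 × 111195 = 555.975 m.

556 metres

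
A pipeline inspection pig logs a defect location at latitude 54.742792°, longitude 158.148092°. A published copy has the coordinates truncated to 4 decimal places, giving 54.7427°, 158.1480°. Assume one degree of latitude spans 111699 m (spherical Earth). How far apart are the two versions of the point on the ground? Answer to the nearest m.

12 m

The latitude changed by +0.000092° and the longitude by +0.000092°.
N–S: 0.000092° × 111699 m/° = 10.2763 m.
E–W at 54.7427°: 0.000092° × 111699 × cos 54.7427° = 0.000092 × 111699 × 0.5772 ≈ 5.93199 m.
Hypotenuse of the two orthogonal shifts: √(10.2763² + 5.93199²) = 11.8655 m.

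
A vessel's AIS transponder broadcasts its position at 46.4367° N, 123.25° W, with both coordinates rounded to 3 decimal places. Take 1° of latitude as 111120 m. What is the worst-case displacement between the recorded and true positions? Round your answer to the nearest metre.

67 metres

Rounding to 3 decimal places leaves each coordinate within ±0.0005° of the true value.
North–south component: 0.0005° × 111120 = 55.56 m.
East–west component at 46.4367°: 0.0005° × 111120 × cos 46.4367° ≈ 0.0005 × 76579 ≈ 38.2895 m.
Combining orthogonally: (55.56² + 38.2895²)^½ ≈ 67.4759 m.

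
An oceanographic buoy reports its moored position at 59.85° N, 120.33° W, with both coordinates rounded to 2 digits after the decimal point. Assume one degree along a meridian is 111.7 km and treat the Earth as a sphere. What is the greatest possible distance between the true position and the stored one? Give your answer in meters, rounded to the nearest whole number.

625 meters

Rounding to 2 decimal places leaves each coordinate within ±0.005° of the true value.
N–S: 0.005° × 111700 m/° = 558.5 m.
Longitude error → 0.005 × 111700 × cos 59.85° = 0.005 × 111700 × 0.5023 ≈ 280.515 m.
The two errors are perpendicular, so the maximum displacement is √(558.5² + 280.515²) ≈ 624.989 m.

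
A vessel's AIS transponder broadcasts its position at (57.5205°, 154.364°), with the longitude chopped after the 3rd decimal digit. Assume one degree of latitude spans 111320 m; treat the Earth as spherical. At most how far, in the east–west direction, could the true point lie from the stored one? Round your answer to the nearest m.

60 m

Truncating at 3 decimal places can drop up to a full unit in the last place, so the longitude may be off by as much as 0.001°.
At latitude 57.5205° a degree of longitude spans 111320 m × cos 57.5205° = 111320 × 0.5370 ≈ 59778.6 m.
Maximum E–W displacement: 0.001 × 59778.6 = 59.7786 m.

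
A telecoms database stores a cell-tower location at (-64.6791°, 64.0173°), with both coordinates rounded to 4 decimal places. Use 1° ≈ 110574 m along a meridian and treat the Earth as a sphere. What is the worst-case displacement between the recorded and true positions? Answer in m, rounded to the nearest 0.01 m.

Rounding to 4 decimal places leaves each coordinate within ±5e-05° of the true value.
N–S: 5e-05° × 110574 m/° = 5.5287 m.
East–west component at 64.6791°: 5e-05° × 110574 × cos 64.6791° ≈ 5e-05 × 47291.1 ≈ 2.36456 m.
Combining orthogonally: (5.5287² + 2.36456²)^½ ≈ 6.01312 m.

6.01 m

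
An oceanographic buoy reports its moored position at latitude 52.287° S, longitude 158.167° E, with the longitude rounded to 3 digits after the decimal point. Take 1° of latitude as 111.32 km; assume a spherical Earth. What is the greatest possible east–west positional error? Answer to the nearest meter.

34 meters

Rounding to 3 decimal places leaves the longitude within ±0.0005° of the true value.
At latitude 52.287° a degree of longitude spans 111320 m × cos 52.287° = 111320 × 0.6117 ≈ 68095.2 m.
So at most 0.0005° × 68095.2 ≈ 34.0476 m east–west.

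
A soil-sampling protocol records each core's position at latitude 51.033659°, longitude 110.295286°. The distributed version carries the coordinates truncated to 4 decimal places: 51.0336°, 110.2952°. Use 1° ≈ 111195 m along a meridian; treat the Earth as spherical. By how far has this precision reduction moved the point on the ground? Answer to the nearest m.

The latitude changed by +0.000059° and the longitude by +0.000086°.
North–south shift: 0.000059 × 111195 = 6.56051 m.
E–W at 51.0336°: 0.000086° × 111195 × cos 51.0336° = 0.000086 × 111195 × 0.6289 ≈ 6.01369 m.
Hypotenuse of the two orthogonal shifts: √(6.56051² + 6.01369²) = 8.8997 m.

9 m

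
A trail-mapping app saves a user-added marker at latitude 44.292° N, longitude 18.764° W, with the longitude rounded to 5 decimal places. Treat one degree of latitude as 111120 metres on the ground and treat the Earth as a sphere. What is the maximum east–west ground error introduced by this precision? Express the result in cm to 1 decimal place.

39.8 cm

Rounding to 5 decimal places leaves the longitude within ±5e-06° of the true value.
One degree of longitude at 44.292° is 111120 × cos 44.292° ≈ 111120 × 0.7158 = 79538.6 m.
So at most 5e-06° × 79538.6 ≈ 0.397693 m east–west.
That is 0.397693 m = 39.769 cm.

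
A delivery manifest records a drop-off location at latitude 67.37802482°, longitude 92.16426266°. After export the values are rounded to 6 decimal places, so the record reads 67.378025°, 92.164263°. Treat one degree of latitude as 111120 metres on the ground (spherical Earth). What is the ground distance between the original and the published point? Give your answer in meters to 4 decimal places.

Δlat = 67.37802482 − 67.378025 = -0.00000018°; Δlon = 92.16426266 − 92.164263 = -0.00000034°.
N–S: -0.00000018° × 111120 m/° = -0.0200016 m.
E–W at 67.378°: -0.00000034° × 111120 × cos 67.378° = -0.00000034 × 111120 × 0.3846 ≈ -0.0145324 m.
Combined displacement = (0.0200016² + 0.0145324²)^½ ≈ 0.0247235 m.

0.0247 meters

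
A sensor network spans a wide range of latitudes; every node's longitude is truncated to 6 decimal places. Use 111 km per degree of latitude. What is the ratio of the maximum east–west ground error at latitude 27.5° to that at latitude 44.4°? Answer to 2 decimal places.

1.24

Truncating at 6 decimal places can drop up to a full unit in the last place, so the longitude may be off by as much as 1e-06°.
At 27.5°: 1e-06° × 111000 × cos 27.5° = 1e-06 × 111000 × 0.8870 ≈ 0.098458 m.
Error at 44.4° = 1e-06° × 111000 × cos 44.4° ≈ 0.111 × 0.7145 = 0.079306 m.
The ratio reduces to cos 27.5° / cos 44.4° = 0.8870/0.7145 ≈ 1.2415.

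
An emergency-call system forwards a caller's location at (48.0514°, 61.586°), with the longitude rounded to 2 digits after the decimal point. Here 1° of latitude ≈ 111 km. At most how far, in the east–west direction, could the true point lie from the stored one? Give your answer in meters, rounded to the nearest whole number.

Rounding to 2 decimal places leaves the longitude within ±0.005° of the true value.
Parallels shrink by cos φ, so at 48.0514° a degree of longitude is 111000 × 0.6685 ≈ 74199.5 m.
East–west error: 0.005° × 74199.5 m/° ≈ 370.997 m.

371 meters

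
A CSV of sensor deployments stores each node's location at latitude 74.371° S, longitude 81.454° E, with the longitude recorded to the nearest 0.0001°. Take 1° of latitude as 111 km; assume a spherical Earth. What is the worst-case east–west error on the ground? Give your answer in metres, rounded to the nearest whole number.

1 metres

Rounding to 4 decimal places leaves the longitude within ±5e-05° of the true value.
Parallels shrink by cos φ, so at 74.371° a degree of longitude is 111000 × 0.2694 ≈ 29904.2 m.
East–west error: 5e-05° × 29904.2 m/° ≈ 1.49521 m.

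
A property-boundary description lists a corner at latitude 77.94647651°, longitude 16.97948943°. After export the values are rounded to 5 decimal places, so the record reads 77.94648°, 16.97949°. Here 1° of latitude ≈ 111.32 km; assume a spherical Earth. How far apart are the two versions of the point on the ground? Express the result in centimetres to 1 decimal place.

Δlat = 77.94647651 − 77.94648 = -0.00000349°; Δlon = 16.97948943 − 16.97949 = -0.00000057°.
N–S: -0.00000349° × 111320 m/° = -0.388507 m.
E–W at 77.9465°: -0.00000057° × 111320 × cos 77.9465° = -0.00000057 × 111320 × 0.2088 ≈ -0.0132505 m.
Combined displacement = (0.388507² + 0.0132505²)^½ ≈ 0.388733 m.
That is 0.388733 m = 38.873 cm.

38.9 centimetres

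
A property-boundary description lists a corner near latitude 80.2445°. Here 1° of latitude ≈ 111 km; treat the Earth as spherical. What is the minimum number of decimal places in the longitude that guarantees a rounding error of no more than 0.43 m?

At 80.2445° one degree of longitude covers 111000 × cos 80.2445° ≈ 111000 × 0.1694 ≈ 18808.3 m.
Rounding to N decimal places gives at most 0.5 × 10⁻ᴺ degrees of error, i.e. 0.5 × 10⁻ᴺ × 18808.3 m.
Setting 9404.15 × 10⁻ᴺ ≤ 0.43 gives 10ᴺ ≥ 2.187e+04, i.e. N ≥ 4.34.
At 4 places the error can reach 0.94 m, but 5 places keeps it to 0.094 m.

5 decimal places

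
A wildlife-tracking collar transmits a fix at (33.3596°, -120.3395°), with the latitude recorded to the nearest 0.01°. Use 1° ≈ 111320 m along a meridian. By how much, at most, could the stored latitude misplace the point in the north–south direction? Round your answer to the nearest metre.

557 metres

Rounding to 2 decimal places leaves the latitude within ±0.005° of the true value.
So the N–S error is at most 0.005 × 111320 = 556.6 m.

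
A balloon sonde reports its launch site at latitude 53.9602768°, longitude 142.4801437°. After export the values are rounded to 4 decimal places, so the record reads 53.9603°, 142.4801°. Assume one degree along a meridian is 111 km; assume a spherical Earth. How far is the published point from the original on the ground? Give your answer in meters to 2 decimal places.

3.84 meters

The latitude changed by -0.0000232° and the longitude by +0.0000437°.
N–S: -0.0000232° × 111000 m/° = -2.5752 m.
E–W at 53.9603°: 0.0000437° × 111000 × cos 53.9603° = 0.0000437 × 111000 × 0.5883 ≈ 2.85389 m.
Distance: √(2.5752² + 2.85389²) ≈ 3.844 m.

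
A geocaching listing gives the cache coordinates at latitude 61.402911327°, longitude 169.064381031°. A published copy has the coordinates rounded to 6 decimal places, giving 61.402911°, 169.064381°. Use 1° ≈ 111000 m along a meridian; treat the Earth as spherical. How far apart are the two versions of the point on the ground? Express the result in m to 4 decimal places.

0.0363 m

The latitude changed by +0.000000327° and the longitude by +0.000000031°.
North–south shift: 0.000000327 × 111000 = 0.036297 m.
E–W at 61.4029°: 0.000000031° × 111000 × cos 61.4029° = 0.000000031 × 111000 × 0.4786 ≈ 0.00164703 m.
Hypotenuse of the two orthogonal shifts: √(0.036297² + 0.00164703²) = 0.0363343 m.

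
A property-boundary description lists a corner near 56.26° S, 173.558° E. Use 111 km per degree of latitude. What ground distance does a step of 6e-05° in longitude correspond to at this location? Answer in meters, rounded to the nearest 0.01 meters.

3.70 meters

At 56.26° a degree of longitude is 111000 × cos 56.26° ≈ 61652.2 m, so 6e-05° corresponds to 3.69913 m.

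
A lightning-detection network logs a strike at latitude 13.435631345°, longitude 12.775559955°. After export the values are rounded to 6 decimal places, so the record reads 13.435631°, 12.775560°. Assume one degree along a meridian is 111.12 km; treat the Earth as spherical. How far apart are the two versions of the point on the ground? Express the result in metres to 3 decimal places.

0.039 metres

Δlat = 13.435631345 − 13.435631 = +0.000000345°; Δlon = 12.775559955 − 12.775560 = -0.000000045°.
N–S: 0.000000345° × 111120 m/° = 0.0383364 m.
E–W at 13.4356°: -0.000000045° × 111120 × cos 13.4356° = -0.000000045 × 111120 × 0.9726 ≈ -0.00486355 m.
Combined displacement = (0.0383364² + 0.00486355²)^½ ≈ 0.0386437 m.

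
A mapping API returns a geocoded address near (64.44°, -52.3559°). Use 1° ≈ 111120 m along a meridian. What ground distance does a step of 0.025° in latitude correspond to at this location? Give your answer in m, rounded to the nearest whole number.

0.025° × 111120 m/° = 2778 m.

2778 m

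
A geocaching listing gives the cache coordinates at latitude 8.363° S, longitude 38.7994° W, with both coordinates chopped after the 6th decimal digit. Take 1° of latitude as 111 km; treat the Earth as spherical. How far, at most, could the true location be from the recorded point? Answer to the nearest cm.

Truncating at 6 decimal places can drop up to a full unit in the last place, so each coordinate may be off by as much as 1e-06°.
N–S: 1e-06° × 111000 m/° = 0.111 m.
East–west component at 8.363°: 1e-06° × 111000 × cos 8.363° ≈ 1e-06 × 109820 ≈ 0.10982 m.
The two errors are perpendicular, so the maximum displacement is √(0.111² + 0.10982²) ≈ 0.156145 m.
That is 0.156145 m = 15.615 cm.

16 cm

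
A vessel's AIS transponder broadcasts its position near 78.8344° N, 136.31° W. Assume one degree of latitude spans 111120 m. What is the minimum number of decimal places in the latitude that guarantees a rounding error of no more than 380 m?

3 decimal places

One degree of latitude covers 111120 m.
With N decimal places the half-ulp bound is 0.5·10⁻ᴺ°, or 0.5·10⁻ᴺ × 111120 m on the ground.
Need 0.5 × 111120 × 10⁻ᴺ ≤ 380 → 10⁻ᴺ ≤ 6.839e-03, so N ≥ 2.16.
At 2 places the error can reach 556 m, but 3 places keeps it to 55.6 m.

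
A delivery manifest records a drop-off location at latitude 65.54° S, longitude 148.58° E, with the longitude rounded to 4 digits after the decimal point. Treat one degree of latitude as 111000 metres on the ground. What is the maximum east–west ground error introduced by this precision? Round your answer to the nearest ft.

8 ft

Rounding to 4 decimal places leaves the longitude within ±5e-05° of the true value.
At latitude 65.54° a degree of longitude spans 111000 m × cos 65.54° = 111000 × 0.4141 ≈ 45960.4 m.
Maximum E–W displacement: 5e-05 × 45960.4 = 2.29802 m.
Converting: 2.29802 m × 3.2808 ft/m ≈ 7.5394 ft.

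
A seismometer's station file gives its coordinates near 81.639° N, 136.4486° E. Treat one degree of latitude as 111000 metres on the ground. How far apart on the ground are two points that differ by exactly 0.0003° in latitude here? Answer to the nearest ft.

0.0003° × 111000 m/° = 33.3 m.
Converting: 33.3 m × 3.2808 ft/m ≈ 109.25 ft.

109 ft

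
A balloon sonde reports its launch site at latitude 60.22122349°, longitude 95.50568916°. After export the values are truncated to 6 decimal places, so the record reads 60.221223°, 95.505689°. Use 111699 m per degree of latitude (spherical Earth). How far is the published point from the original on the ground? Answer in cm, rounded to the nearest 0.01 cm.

Δlat = 60.22122349 − 60.221223 = +0.00000049°; Δlon = 95.50568916 − 95.505689 = +0.00000016°.
N–S: 0.00000049° × 111699 m/° = 0.0547325 m.
E–W at 60.2212°: 0.00000016° × 111699 × cos 60.2212° = 0.00000016 × 111699 × 0.4967 ≈ 0.00887609 m.
Distance: √(0.0547325² + 0.00887609²) ≈ 0.0554476 m.
That is 0.0554476 m = 5.5448 cm.

5.54 cm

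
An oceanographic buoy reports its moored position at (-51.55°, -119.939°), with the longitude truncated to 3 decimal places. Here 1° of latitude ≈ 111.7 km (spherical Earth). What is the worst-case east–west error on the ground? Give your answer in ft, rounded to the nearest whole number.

Truncating at 3 decimal places can drop up to a full unit in the last place, so the longitude may be off by as much as 0.001°.
Parallels shrink by cos φ, so at 51.55° a degree of longitude is 111700 × 0.6218 ≈ 69458.6 m.
Maximum E–W displacement: 0.001 × 69458.6 = 69.4586 m.
In feet: 69.4586 m ÷ 0.3048 ≈ 227.88 ft.

228 ft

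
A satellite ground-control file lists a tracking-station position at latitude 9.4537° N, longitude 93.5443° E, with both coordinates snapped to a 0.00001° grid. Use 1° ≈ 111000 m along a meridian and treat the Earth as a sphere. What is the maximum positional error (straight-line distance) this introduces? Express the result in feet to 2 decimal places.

With a 0.00001° grid the true value lies within half a step, ±0.00001°/2 = ±5e-06°, of the stored one.
N–S: 5e-06° × 111000 m/° = 0.555 m.
Longitude error → 5e-06 × 111000 × cos 9.4537° = 5e-06 × 111000 × 0.9864 ≈ 0.547462 m.
Combining orthogonally: (0.555² + 0.547462²)^½ ≈ 0.779577 m.
Converting: 0.779577 m × 3.2808 ft/m ≈ 2.5577 ft.

2.56 feet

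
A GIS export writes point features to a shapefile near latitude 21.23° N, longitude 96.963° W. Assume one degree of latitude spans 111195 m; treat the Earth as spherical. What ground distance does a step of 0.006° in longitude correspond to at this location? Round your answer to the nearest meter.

At 21.23° a degree of longitude is 111195 × cos 21.23° ≈ 103649 m, so 0.006° corresponds to 621.892 m.

622 meters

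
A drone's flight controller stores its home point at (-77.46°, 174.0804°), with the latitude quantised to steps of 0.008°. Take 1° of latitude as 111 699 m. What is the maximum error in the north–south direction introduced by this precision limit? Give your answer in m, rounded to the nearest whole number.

447 m

With a 0.008° grid the true value lies within half a step, ±0.008°/2 = ±0.004°, of the stored one.
So the N–S error is at most 0.004 × 111699 = 446.796 m.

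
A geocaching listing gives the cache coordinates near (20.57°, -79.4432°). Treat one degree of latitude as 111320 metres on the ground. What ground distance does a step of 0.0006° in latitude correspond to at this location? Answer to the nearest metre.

67 metres

0.0006° × 111320 m/° = 66.792 m.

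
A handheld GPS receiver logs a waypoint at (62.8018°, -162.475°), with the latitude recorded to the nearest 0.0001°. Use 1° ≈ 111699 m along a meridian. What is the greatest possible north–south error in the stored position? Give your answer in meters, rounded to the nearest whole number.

Rounding to 4 decimal places leaves the latitude within ±5e-05° of the true value.
North–south distance: 5e-05° × 111699 m/° = 5.58495 m.

6 meters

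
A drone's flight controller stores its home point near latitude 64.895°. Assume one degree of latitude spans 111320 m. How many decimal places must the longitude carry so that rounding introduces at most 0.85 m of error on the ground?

At 64.895° one degree of longitude covers 111320 × cos 64.895° ≈ 111320 × 0.4243 ≈ 47230.7 m.
Rounding to N decimal places gives at most 0.5 × 10⁻ᴺ degrees of error, i.e. 0.5 × 10⁻ᴺ × 47230.7 m.
Setting 23615.3 × 10⁻ᴺ ≤ 0.85 gives 10ᴺ ≥ 2.778e+04, i.e. N ≥ 4.44.
So 5 decimal places suffice (0.236 m); 4 would allow up to 2.36 m.

5 decimal places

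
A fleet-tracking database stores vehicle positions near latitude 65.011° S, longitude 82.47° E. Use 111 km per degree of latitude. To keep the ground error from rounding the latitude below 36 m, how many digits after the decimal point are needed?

One degree of latitude covers 111000 m.
With N decimal places the half-ulp bound is 0.5·10⁻ᴺ°, or 0.5·10⁻ᴺ × 111000 m on the ground.
Setting 55500 × 10⁻ᴺ ≤ 36 gives 10ᴺ ≥ 1542, i.e. N ≥ 3.19.
At 3 places the error can reach 55.5 m, but 4 places keeps it to 5.55 m.

4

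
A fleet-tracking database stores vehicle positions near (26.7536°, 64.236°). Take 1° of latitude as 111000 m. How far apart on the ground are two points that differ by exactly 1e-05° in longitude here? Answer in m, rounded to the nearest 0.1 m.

1e-05° of longitude at 26.7536° is 1e-05 × 111000 × cos 26.7536° ≈ 1e-05 × 99117.5 = 0.991175 m.

1.0 m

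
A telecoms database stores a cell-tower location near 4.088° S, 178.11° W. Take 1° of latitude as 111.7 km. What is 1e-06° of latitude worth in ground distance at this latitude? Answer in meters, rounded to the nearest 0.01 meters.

1e-06° × 111700 m/° = 0.1117 m.

0.11 meters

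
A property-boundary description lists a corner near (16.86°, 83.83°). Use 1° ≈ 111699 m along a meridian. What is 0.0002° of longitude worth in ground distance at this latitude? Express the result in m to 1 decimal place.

21.4 m

0.0002° of longitude at 16.86° is 0.0002 × 111699 × cos 16.86° ≈ 0.0002 × 106898 = 21.3796 m.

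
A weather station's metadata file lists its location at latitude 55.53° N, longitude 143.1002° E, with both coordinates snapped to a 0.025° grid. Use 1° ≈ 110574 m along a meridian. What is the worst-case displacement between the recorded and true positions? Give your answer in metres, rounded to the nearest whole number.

1588 metres

With a 0.025° grid the true value lies within half a step, ±0.025°/2 = ±0.0125°, of the stored one.
Latitude error → 0.0125 × 110574 = 1382.18 m along the meridian.
Longitude error → 0.0125 × 110574 × cos 55.53° = 0.0125 × 110574 × 0.5660 ≈ 782.276 m.
The two errors are perpendicular, so the maximum displacement is √(1382.18² + 782.276²) ≈ 1588.2 m.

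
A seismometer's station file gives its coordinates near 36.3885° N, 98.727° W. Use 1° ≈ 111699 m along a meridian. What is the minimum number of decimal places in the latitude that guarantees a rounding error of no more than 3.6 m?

One degree of latitude covers 111699 m.
N decimal places → at most half a unit in the last place, 0.5 × 10⁻ᴺ° = 111699/2 × 10⁻ᴺ m.
Setting 55849.5 × 10⁻ᴺ ≤ 3.6 gives 10ᴺ ≥ 1.551e+04, i.e. N ≥ 4.19.
So 5 decimal places suffice (0.558 m); 4 would allow up to 5.58 m.

5 decimal places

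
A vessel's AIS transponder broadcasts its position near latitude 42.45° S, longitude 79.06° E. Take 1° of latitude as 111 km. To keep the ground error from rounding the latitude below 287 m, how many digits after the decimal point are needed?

One degree of latitude covers 111000 m.
With N decimal places the half-ulp bound is 0.5·10⁻ᴺ°, or 0.5·10⁻ᴺ × 111000 m on the ground.
Need 0.5 × 111000 × 10⁻ᴺ ≤ 287 → 10⁻ᴺ ≤ 5.171e-03, so N ≥ 2.29.
N = 2 would give 555 m (too coarse); N = 3 gives 55.5 m ≤ 287 m.

3 decimal places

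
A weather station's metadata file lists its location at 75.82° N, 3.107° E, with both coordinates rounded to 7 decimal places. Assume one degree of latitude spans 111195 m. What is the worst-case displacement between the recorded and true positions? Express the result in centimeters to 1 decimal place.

Rounding to 7 decimal places leaves each coordinate within ±5e-08° of the true value.
N–S: 5e-08° × 111195 m/° = 0.00555975 m.
Longitude error → 5e-08 × 111195 × cos 75.82° = 5e-08 × 111195 × 0.2450 ≈ 0.00136197 m.
Combining orthogonally: (0.00555975² + 0.00136197²)^½ ≈ 0.00572414 m.
That is 0.00572414 m = 0.57241 cm.

0.6 centimeters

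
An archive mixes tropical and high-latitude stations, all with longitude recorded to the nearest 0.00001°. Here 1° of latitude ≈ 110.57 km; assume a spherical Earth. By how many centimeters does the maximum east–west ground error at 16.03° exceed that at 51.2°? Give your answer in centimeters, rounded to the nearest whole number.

18 centimeters

Rounding to 5 decimal places leaves the longitude within ±5e-06° of the true value.
At 16.03°: 5e-06° × 110570 × cos 16.03° = 5e-06 × 110570 × 0.9611 ≈ 0.53135 m.
Error at 51.2° = 5e-06° × 110570 × cos 51.2° ≈ 0.55285 × 0.6266 = 0.34642 m.
Difference: 0.53135 − 0.34642 = 0.18494 m.
That is 0.184936 m = 18.494 cm.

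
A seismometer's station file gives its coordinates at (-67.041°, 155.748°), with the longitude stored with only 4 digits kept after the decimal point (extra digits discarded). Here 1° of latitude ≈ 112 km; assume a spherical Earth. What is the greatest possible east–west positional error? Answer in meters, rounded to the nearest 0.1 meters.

4.4 meters

Truncating at 4 decimal places can drop up to a full unit in the last place, so the longitude may be off by as much as 0.0001°.
One degree of longitude at 67.041° is 112000 × cos 67.041° ≈ 112000 × 0.3901 = 43688.1 m.
East–west error: 0.0001° × 43688.1 m/° ≈ 4.36881 m.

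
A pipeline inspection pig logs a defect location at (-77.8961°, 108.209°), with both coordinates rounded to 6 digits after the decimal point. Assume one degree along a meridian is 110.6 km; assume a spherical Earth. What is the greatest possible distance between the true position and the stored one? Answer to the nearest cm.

Rounding to 6 decimal places leaves each coordinate within ±5e-07° of the true value.
North–south component: 5e-07° × 110600 = 0.0553 m.
East–west component at 77.8961°: 5e-07° × 110600 × cos 77.8961° ≈ 5e-07 × 23191.2 ≈ 0.0115956 m.
The two errors are perpendicular, so the maximum displacement is √(0.0553² + 0.0115956²) ≈ 0.0565026 m.
That is 0.0565026 m = 5.6503 cm.

6 cm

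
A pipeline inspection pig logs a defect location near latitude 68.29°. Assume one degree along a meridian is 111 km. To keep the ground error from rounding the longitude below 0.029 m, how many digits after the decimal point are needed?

At 68.29° one degree of longitude covers 111000 × cos 68.29° ≈ 111000 × 0.3699 ≈ 41059.9 m.
N decimal places → at most half a unit in the last place, 0.5 × 10⁻ᴺ° = 41059.9/2 × 10⁻ᴺ m.
Setting 20529.9 × 10⁻ᴺ ≤ 0.029 gives 10ᴺ ≥ 7.079e+05, i.e. N ≥ 5.85.
So 6 decimal places suffice (0.0205 m); 5 would allow up to 0.205 m.

6 decimal places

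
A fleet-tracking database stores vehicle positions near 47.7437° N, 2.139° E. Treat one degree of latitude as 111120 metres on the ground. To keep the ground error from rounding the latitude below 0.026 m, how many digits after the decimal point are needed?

One degree of latitude covers 111120 m.
Rounding to N decimal places gives at most 0.5 × 10⁻ᴺ degrees of error, i.e. 0.5 × 10⁻ᴺ × 111120 m.
Setting 55560 × 10⁻ᴺ ≤ 0.026 gives 10ᴺ ≥ 2.137e+06, i.e. N ≥ 6.33.
N = 6 would give 0.0556 m (too coarse); N = 7 gives 0.00556 m ≤ 0.026 m.

7 decimal places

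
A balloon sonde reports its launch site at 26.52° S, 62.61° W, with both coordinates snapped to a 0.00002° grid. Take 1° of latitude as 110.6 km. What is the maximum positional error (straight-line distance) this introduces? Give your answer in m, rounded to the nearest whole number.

1 m

With a 0.00002° grid the true value lies within half a step, ±0.00002°/2 = ±1e-05°, of the stored one.
North–south component: 1e-05° × 110600 = 1.106 m.
East–west component at 26.52°: 1e-05° × 110600 × cos 26.52° ≈ 1e-05 × 98962.5 ≈ 0.989625 m.
Combining orthogonally: (1.106² + 0.989625²)^½ ≈ 1.48411 m.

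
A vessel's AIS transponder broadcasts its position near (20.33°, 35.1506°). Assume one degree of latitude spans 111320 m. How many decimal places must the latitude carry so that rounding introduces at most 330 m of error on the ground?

3 decimal places

One degree of latitude covers 111320 m.
With N decimal places the half-ulp bound is 0.5·10⁻ᴺ°, or 0.5·10⁻ᴺ × 111320 m on the ground.
Need 0.5 × 111320 × 10⁻ᴺ ≤ 330 → 10⁻ᴺ ≤ 5.929e-03, so N ≥ 2.23.
N = 2 would give 557 m (too coarse); N = 3 gives 55.7 m ≤ 330 m.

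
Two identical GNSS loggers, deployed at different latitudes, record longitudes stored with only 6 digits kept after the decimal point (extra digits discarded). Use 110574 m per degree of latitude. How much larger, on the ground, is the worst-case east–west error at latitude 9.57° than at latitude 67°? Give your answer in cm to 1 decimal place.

Truncating at 6 decimal places can drop up to a full unit in the last place, so the longitude may be off by as much as 1e-06°.
Error at 9.57° = 1e-06° × 110574 × cos 9.57° ≈ 0.11057 × 0.9861 = 0.10904 m.
Error at 67° = 1e-06° × 110574 × cos 67° ≈ 0.11057 × 0.3907 = 0.043205 m.
So the lower-latitude error exceeds the higher by 0.10904 − 0.043205 = 0.06583 m.
That is 0.0658305 m = 6.583 cm.

6.6 cm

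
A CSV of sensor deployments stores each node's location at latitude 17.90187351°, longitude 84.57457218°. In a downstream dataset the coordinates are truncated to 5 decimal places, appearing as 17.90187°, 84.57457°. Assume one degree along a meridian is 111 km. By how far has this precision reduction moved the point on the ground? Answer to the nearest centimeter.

45 centimeters

Δlat = 17.90187351 − 17.90187 = +0.00000351°; Δlon = 84.57457218 − 84.57457 = +0.00000218°.
North–south shift: 0.00000351 × 111000 = 0.38961 m.
E–W at 17.9019°: 0.00000218° × 111000 × cos 17.9019° = 0.00000218 × 111000 × 0.9516 ≈ 0.230264 m.
Distance: √(0.38961² + 0.230264²) ≈ 0.452568 m.
That is 0.452568 m = 45.257 cm.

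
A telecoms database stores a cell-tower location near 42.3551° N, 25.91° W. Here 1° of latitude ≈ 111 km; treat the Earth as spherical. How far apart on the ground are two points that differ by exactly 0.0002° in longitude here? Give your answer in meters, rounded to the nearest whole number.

At 42.3551° a degree of longitude is 111000 × cos 42.3551° ≈ 82027.2 m, so 0.0002° corresponds to 16.4054 m.

16 meters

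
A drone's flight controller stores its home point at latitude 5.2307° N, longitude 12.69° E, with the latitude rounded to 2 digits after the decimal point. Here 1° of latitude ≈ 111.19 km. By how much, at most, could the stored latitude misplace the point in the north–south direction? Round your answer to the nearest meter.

Rounding to 2 decimal places leaves the latitude within ±0.005° of the true value.
So the N–S error is at most 0.005 × 111190 = 555.95 m.

556 meters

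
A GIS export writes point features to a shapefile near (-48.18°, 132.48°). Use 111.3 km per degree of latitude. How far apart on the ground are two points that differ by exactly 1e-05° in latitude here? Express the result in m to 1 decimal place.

1.1 m

Along a meridian 1e-05° is 1e-05 × 111300 = 1.113 m.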